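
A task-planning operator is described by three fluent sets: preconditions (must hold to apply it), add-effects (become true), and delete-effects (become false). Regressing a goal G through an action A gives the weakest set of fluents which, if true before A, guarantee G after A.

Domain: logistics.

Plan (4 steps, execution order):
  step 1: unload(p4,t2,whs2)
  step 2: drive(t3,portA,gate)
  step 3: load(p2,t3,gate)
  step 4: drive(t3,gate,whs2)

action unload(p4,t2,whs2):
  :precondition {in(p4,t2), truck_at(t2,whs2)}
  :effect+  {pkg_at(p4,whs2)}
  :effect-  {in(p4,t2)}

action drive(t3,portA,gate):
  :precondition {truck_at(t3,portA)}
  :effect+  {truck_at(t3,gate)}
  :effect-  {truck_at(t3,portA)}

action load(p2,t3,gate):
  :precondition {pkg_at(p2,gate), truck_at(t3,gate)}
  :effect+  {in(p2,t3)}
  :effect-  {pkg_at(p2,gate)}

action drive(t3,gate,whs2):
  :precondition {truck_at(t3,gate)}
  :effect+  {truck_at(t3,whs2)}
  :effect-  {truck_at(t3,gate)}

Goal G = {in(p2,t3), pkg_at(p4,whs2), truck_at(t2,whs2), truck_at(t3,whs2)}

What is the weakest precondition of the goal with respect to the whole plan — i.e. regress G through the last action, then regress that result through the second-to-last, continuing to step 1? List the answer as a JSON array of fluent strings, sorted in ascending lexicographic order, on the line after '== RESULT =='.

Work backward from the goal:
  through step 4 (drive(t3,gate,whs2)): drop {truck_at(t3,whs2)}, keep {in(p2,t3), pkg_at(p4,whs2), truck_at(t2,whs2)}, require {truck_at(t3,gate)}
    → {in(p2,t3), pkg_at(p4,whs2), truck_at(t2,whs2), truck_at(t3,gate)}
  through step 3 (load(p2,t3,gate)): drop {in(p2,t3)}, keep {pkg_at(p4,whs2), truck_at(t2,whs2), truck_at(t3,gate)}, require {pkg_at(p2,gate), truck_at(t3,gate)}
    → {pkg_at(p2,gate), pkg_at(p4,whs2), truck_at(t2,whs2), truck_at(t3,gate)}
  through step 2 (drive(t3,portA,gate)): drop {truck_at(t3,gate)}, keep {pkg_at(p2,gate), pkg_at(p4,whs2), truck_at(t2,whs2)}, require {truck_at(t3,portA)}
    → {pkg_at(p2,gate), pkg_at(p4,whs2), truck_at(t2,whs2), truck_at(t3,portA)}
  through step 1 (unload(p4,t2,whs2)): drop {pkg_at(p4,whs2)}, keep {pkg_at(p2,gate), truck_at(t2,whs2), truck_at(t3,portA)}, require {in(p4,t2), truck_at(t2,whs2)}
    → {in(p4,t2), pkg_at(p2,gate), truck_at(t2,whs2), truck_at(t3,portA)}

== RESULT ==
["in(p4,t2)", "pkg_at(p2,gate)", "truck_at(t2,whs2)", "truck_at(t3,portA)"]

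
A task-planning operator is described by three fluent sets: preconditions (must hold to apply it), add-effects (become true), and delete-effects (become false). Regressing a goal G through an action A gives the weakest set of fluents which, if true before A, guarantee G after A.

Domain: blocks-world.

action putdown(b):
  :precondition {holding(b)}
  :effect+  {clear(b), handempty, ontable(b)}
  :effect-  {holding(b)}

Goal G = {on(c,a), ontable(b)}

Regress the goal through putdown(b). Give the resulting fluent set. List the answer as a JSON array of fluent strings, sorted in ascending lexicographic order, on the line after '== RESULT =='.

Compute (G \ add) ∪ pre:
  G ∩ del = {}  (empty — regression defined)
  G \ add = {on(c,a), ontable(b)} \ {clear(b), handempty, ontable(b)} = {on(c,a)}
  ∪ pre   = {on(c,a)} ∪ {holding(b)}
          = {holding(b), on(c,a)}

== RESULT ==
["holding(b)", "on(c,a)"]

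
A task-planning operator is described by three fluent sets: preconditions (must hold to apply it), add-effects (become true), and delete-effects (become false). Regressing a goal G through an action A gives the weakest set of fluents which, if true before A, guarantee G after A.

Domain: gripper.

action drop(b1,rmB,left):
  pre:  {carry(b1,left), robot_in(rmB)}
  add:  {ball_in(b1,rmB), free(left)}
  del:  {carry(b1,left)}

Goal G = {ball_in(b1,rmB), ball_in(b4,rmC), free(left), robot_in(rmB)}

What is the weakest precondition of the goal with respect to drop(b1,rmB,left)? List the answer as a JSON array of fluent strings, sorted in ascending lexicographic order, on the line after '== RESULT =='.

Regress:
  G ∩ del = {}  (empty — regression defined)
  G \ add = {ball_in(b1,rmB), ball_in(b4,rmC), free(left), robot_in(rmB)} \ {ball_in(b1,rmB), free(left)} = {ball_in(b4,rmC), robot_in(rmB)}
  ∪ pre   = {ball_in(b4,rmC), robot_in(rmB)} ∪ {carry(b1,left), robot_in(rmB)}
          = {ball_in(b4,rmC), carry(b1,left), robot_in(rmB)}

== RESULT ==
["ball_in(b4,rmC)", "carry(b1,left)", "robot_in(rmB)"]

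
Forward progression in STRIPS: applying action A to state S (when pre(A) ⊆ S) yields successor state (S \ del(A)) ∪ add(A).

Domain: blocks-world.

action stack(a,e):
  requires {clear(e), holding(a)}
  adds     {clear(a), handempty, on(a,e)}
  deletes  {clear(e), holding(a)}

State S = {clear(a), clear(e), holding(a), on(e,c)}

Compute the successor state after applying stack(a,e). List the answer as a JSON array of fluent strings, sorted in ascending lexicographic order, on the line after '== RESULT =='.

Compute (S \ del) ∪ add:
  pre ⊆ S: {clear(e), holding(a)} ⊆ S  — applicable
  S \ del = {clear(a), on(e,c)}
  ∪ add   = {clear(a), handempty, on(a,e), on(e,c)}

== RESULT ==
["clear(a)", "handempty", "on(a,e)", "on(e,c)"]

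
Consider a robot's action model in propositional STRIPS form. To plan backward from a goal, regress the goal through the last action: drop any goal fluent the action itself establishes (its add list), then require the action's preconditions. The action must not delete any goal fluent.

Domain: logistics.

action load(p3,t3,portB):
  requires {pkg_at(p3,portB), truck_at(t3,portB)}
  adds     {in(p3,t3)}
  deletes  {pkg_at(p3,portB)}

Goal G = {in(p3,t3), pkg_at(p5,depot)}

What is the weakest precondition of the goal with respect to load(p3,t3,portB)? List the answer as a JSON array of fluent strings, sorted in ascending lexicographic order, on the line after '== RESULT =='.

Compute (G \ add) ∪ pre:
  G ∩ del = {}  (empty — regression defined)
  G \ add = {in(p3,t3), pkg_at(p5,depot)} \ {in(p3,t3)} = {pkg_at(p5,depot)}
  ∪ pre   = {pkg_at(p5,depot)} ∪ {pkg_at(p3,portB), truck_at(t3,portB)}
          = {pkg_at(p3,portB), pkg_at(p5,depot), truck_at(t3,portB)}

== RESULT ==
["pkg_at(p3,portB)", "pkg_at(p5,depot)", "truck_at(t3,portB)"]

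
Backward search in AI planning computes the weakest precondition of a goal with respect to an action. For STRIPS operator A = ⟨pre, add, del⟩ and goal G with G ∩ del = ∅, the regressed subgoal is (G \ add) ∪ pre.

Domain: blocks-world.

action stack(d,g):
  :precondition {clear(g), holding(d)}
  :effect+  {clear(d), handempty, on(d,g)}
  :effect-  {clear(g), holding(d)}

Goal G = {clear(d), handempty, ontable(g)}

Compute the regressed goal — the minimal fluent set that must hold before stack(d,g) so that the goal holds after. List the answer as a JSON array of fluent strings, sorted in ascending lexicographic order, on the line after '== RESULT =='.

Compute (G \ add) ∪ pre:
  G ∩ del = {}  (empty — regression defined)
  G \ add = {clear(d), handempty, ontable(g)} \ {clear(d), handempty, on(d,g)} = {ontable(g)}
  ∪ pre   = {ontable(g)} ∪ {clear(g), holding(d)}
          = {clear(g), holding(d), ontable(g)}

== RESULT ==
["clear(g)", "holding(d)", "ontable(g)"]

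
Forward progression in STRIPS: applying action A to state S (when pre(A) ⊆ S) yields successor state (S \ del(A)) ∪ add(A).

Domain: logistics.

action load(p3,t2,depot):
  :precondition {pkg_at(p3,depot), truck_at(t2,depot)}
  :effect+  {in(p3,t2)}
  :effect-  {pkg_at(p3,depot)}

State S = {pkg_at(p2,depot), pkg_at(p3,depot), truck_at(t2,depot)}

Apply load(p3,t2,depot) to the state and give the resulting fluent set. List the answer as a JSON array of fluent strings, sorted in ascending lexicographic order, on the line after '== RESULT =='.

Compute (S \ del) ∪ add:
  pre ⊆ S: {pkg_at(p3,depot), truck_at(t2,depot)} ⊆ S  — applicable
  S \ del = {pkg_at(p2,depot), truck_at(t2,depot)}
  ∪ add   = {in(p3,t2), pkg_at(p2,depot), truck_at(t2,depot)}

== RESULT ==
["in(p3,t2)", "pkg_at(p2,depot)", "truck_at(t2,depot)"]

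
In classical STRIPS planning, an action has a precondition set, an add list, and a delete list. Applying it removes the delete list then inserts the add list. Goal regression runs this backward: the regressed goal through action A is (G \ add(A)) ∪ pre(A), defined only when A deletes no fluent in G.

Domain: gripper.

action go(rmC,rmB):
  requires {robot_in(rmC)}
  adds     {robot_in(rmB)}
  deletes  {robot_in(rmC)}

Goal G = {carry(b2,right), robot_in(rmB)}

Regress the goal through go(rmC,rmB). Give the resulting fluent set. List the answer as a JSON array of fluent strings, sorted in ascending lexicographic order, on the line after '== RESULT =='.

Compute (G \ add) ∪ pre:
  G ∩ del = {}  (empty — regression defined)
  G \ add = {carry(b2,right), robot_in(rmB)} \ {robot_in(rmB)} = {carry(b2,right)}
  ∪ pre   = {carry(b2,right)} ∪ {robot_in(rmC)}
          = {carry(b2,right), robot_in(rmC)}

== RESULT ==
["carry(b2,right)", "robot_in(rmC)"]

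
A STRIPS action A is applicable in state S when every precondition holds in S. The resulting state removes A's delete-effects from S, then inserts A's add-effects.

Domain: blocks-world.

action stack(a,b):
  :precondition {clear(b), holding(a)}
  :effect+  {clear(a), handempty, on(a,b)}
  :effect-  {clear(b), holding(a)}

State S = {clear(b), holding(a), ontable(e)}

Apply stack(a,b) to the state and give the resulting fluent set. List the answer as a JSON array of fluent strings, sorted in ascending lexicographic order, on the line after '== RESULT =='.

Compute (S \ del) ∪ add:
  pre ⊆ S: {clear(b), holding(a)} ⊆ S  — applicable
  S \ del = {ontable(e)}
  ∪ add   = {clear(a), handempty, on(a,b), ontable(e)}

== RESULT ==
["clear(a)", "handempty", "on(a,b)", "ontable(e)"]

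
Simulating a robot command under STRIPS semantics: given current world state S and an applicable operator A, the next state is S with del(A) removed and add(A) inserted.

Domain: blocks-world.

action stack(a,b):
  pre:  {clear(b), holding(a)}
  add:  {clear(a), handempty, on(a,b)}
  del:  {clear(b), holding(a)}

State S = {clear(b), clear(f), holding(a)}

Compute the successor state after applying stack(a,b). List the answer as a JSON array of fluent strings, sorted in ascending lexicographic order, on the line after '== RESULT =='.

Progress:
  pre ⊆ S: {clear(b), holding(a)} ⊆ S  — applicable
  S \ del = {clear(f)}
  ∪ add   = {clear(a), clear(f), handempty, on(a,b)}

== RESULT ==
["clear(a)", "clear(f)", "handempty", "on(a,b)"]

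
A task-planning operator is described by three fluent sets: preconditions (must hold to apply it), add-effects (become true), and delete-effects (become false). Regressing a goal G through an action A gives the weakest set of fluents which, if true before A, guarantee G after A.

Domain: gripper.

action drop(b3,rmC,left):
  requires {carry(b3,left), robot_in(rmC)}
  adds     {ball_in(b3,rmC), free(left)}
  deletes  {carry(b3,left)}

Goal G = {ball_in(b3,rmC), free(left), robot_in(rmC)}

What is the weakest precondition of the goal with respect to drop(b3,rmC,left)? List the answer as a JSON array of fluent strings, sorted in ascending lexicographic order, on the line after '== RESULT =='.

Regress:
  G ∩ del = {}  (empty — regression defined)
  G \ add = {ball_in(b3,rmC), free(left), robot_in(rmC)} \ {ball_in(b3,rmC), free(left)} = {robot_in(rmC)}
  ∪ pre   = {robot_in(rmC)} ∪ {carry(b3,left), robot_in(rmC)}
          = {carry(b3,left), robot_in(rmC)}

== RESULT ==
["carry(b3,left)", "robot_in(rmC)"]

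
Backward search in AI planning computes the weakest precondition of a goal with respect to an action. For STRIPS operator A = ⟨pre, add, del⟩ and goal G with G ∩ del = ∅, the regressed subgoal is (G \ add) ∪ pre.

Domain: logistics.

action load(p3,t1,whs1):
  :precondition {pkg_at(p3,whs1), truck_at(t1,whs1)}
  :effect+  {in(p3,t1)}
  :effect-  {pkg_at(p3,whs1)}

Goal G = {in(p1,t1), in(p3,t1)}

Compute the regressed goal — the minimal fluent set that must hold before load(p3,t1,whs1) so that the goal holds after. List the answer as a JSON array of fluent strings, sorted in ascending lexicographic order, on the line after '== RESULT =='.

Regress:
  G ∩ del = {}  (empty — regression defined)
  G \ add = {in(p1,t1), in(p3,t1)} \ {in(p3,t1)} = {in(p1,t1)}
  ∪ pre   = {in(p1,t1)} ∪ {pkg_at(p3,whs1), truck_at(t1,whs1)}
          = {in(p1,t1), pkg_at(p3,whs1), truck_at(t1,whs1)}

== RESULT ==
["in(p1,t1)", "pkg_at(p3,whs1)", "truck_at(t1,whs1)"]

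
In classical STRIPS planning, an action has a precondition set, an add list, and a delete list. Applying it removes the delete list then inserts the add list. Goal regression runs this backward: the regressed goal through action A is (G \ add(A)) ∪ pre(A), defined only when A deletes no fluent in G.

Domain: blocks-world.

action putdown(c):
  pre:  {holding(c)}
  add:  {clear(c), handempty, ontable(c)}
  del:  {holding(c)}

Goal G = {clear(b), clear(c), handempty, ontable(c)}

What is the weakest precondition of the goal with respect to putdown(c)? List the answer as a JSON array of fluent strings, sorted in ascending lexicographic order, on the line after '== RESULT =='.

Regress:
  G ∩ del = {}  (empty — regression defined)
  G \ add = {clear(b), clear(c), handempty, ontable(c)} \ {clear(c), handempty, ontable(c)} = {clear(b)}
  ∪ pre   = {clear(b)} ∪ {holding(c)}
          = {clear(b), holding(c)}

== RESULT ==
["clear(b)", "holding(c)"]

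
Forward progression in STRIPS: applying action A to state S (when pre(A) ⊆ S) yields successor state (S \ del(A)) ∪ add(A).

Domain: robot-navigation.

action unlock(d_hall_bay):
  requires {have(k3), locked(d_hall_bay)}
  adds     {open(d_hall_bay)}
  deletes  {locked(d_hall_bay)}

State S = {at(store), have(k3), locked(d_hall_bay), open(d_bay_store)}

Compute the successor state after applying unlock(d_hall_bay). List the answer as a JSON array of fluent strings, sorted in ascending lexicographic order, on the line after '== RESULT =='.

Progress:
  pre ⊆ S: {have(k3), locked(d_hall_bay)} ⊆ S  — applicable
  S \ del = {at(store), have(k3), open(d_bay_store)}
  ∪ add   = {at(store), have(k3), open(d_bay_store), open(d_hall_bay)}

== RESULT ==
["at(store)", "have(k3)", "open(d_bay_store)", "open(d_hall_bay)"]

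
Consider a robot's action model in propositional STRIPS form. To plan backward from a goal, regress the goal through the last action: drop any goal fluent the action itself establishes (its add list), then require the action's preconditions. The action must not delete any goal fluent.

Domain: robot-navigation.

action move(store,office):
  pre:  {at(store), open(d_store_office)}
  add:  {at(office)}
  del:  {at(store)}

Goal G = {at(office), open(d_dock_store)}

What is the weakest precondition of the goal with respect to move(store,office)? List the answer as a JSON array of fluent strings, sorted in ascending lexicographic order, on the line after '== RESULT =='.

Regress:
  G ∩ del = {}  (empty — regression defined)
  G \ add = {at(office), open(d_dock_store)} \ {at(office)} = {open(d_dock_store)}
  ∪ pre   = {open(d_dock_store)} ∪ {at(store), open(d_store_office)}
          = {at(store), open(d_dock_store), open(d_store_office)}

== RESULT ==
["at(store)", "open(d_dock_store)", "open(d_store_office)"]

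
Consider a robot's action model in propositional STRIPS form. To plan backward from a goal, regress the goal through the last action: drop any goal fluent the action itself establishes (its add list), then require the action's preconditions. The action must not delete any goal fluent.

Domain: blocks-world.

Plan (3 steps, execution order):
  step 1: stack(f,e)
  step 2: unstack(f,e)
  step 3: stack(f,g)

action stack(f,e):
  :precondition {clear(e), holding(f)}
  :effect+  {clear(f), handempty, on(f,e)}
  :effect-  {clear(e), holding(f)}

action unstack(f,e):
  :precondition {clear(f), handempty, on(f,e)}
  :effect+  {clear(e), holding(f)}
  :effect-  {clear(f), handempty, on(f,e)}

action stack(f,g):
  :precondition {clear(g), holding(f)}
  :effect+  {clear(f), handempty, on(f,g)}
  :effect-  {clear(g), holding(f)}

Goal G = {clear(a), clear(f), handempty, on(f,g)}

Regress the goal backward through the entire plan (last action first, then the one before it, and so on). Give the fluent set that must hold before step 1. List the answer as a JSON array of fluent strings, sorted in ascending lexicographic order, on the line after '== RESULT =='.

Work backward from the goal:
  through step 3 (stack(f,g)): drop {clear(f), handempty, on(f,g)}, keep {clear(a)}, require {clear(g), holding(f)}
    → {clear(a), clear(g), holding(f)}
  through step 2 (unstack(f,e)): drop {holding(f)}, keep {clear(a), clear(g)}, require {clear(f), handempty, on(f,e)}
    → {clear(a), clear(f), clear(g), handempty, on(f,e)}
  through step 1 (stack(f,e)): drop {clear(f), handempty, on(f,e)}, keep {clear(a), clear(g)}, require {clear(e), holding(f)}
    → {clear(a), clear(e), clear(g), holding(f)}

== RESULT ==
["clear(a)", "clear(e)", "clear(g)", "holding(f)"]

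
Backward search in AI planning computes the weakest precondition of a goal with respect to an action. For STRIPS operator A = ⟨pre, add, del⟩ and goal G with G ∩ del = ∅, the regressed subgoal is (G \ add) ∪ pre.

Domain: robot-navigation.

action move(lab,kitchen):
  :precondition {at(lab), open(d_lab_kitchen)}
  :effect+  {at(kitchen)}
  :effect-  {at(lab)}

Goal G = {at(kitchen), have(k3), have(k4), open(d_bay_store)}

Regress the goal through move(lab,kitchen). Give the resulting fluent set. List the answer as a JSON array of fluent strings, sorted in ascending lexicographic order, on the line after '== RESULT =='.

Regress:
  G ∩ del = {}  (empty — regression defined)
  G \ add = {at(kitchen), have(k3), have(k4), open(d_bay_store)} \ {at(kitchen)} = {have(k3), have(k4), open(d_bay_store)}
  ∪ pre   = {have(k3), have(k4), open(d_bay_store)} ∪ {at(lab), open(d_lab_kitchen)}
          = {at(lab), have(k3), have(k4), open(d_bay_store), open(d_lab_kitchen)}

== RESULT ==
["at(lab)", "have(k3)", "have(k4)", "open(d_bay_store)", "open(d_lab_kitchen)"]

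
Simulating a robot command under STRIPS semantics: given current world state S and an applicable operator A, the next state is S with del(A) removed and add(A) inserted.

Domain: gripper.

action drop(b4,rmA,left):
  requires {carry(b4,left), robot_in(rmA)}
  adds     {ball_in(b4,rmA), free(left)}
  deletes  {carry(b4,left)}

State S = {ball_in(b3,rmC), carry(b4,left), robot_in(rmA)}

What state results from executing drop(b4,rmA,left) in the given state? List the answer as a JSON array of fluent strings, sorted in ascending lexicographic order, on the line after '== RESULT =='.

Progress:
  pre ⊆ S: {carry(b4,left), robot_in(rmA)} ⊆ S  — applicable
  S \ del = {ball_in(b3,rmC), robot_in(rmA)}
  ∪ add   = {ball_in(b3,rmC), ball_in(b4,rmA), free(left), robot_in(rmA)}

== RESULT ==
["ball_in(b3,rmC)", "ball_in(b4,rmA)", "free(left)", "robot_in(rmA)"]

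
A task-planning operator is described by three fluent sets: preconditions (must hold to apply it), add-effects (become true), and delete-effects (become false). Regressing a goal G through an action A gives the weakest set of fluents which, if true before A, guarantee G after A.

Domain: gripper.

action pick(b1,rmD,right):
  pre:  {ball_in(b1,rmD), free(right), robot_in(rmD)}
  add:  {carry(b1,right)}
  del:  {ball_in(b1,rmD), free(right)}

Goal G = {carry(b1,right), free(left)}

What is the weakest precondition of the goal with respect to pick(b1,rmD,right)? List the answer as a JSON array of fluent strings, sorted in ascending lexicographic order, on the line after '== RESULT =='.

Regress:
  G ∩ del = {}  (empty — regression defined)
  G \ add = {carry(b1,right), free(left)} \ {carry(b1,right)} = {free(left)}
  ∪ pre   = {free(left)} ∪ {ball_in(b1,rmD), free(right), robot_in(rmD)}
          = {ball_in(b1,rmD), free(left), free(right), robot_in(rmD)}

== RESULT ==
["ball_in(b1,rmD)", "free(left)", "free(right)", "robot_in(rmD)"]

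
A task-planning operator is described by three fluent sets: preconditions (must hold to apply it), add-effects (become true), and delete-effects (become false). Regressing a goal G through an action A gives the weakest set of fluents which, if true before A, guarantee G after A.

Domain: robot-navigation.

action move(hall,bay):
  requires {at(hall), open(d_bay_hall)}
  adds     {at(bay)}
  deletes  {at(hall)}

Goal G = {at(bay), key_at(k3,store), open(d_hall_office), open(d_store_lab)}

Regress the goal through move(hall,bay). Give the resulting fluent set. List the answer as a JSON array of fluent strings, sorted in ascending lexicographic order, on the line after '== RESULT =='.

Compute (G \ add) ∪ pre:
  G ∩ del = {}  (empty — regression defined)
  G \ add = {at(bay), key_at(k3,store), open(d_hall_office), open(d_store_lab)} \ {at(bay)} = {key_at(k3,store), open(d_hall_office), open(d_store_lab)}
  ∪ pre   = {key_at(k3,store), open(d_hall_office), open(d_store_lab)} ∪ {at(hall), open(d_bay_hall)}
          = {at(hall), key_at(k3,store), open(d_bay_hall), open(d_hall_office), open(d_store_lab)}

== RESULT ==
["at(hall)", "key_at(k3,store)", "open(d_bay_hall)", "open(d_hall_office)", "open(d_store_lab)"]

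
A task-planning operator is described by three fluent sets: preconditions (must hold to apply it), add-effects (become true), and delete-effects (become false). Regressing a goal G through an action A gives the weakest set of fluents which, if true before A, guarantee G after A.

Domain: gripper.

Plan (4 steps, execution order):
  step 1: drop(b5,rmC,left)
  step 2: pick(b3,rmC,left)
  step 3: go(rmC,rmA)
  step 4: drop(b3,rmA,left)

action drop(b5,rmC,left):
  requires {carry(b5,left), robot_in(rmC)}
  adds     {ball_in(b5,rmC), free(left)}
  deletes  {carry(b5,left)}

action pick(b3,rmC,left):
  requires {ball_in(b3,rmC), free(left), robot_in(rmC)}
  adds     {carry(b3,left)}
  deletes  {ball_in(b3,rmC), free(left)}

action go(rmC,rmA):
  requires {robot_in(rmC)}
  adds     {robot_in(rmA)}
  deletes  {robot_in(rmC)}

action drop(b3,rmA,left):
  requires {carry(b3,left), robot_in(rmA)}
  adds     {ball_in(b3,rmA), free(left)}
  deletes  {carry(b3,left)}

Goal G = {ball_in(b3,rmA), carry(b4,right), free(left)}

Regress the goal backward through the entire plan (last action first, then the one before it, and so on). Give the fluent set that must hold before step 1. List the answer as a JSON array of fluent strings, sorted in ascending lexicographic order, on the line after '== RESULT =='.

Work backward from the goal:
  through step 4 (drop(b3,rmA,left)): drop {ball_in(b3,rmA), free(left)}, keep {carry(b4,right)}, require {carry(b3,left), robot_in(rmA)}
    → {carry(b3,left), carry(b4,right), robot_in(rmA)}
  through step 3 (go(rmC,rmA)): drop {robot_in(rmA)}, keep {carry(b3,left), carry(b4,right)}, require {robot_in(rmC)}
    → {carry(b3,left), carry(b4,right), robot_in(rmC)}
  through step 2 (pick(b3,rmC,left)): drop {carry(b3,left)}, keep {carry(b4,right), robot_in(rmC)}, require {ball_in(b3,rmC), free(left), robot_in(rmC)}
    → {ball_in(b3,rmC), carry(b4,right), free(left), robot_in(rmC)}
  through step 1 (drop(b5,rmC,left)): drop {free(left)}, keep {ball_in(b3,rmC), carry(b4,right), robot_in(rmC)}, require {carry(b5,left), robot_in(rmC)}
    → {ball_in(b3,rmC), carry(b4,right), carry(b5,left), robot_in(rmC)}

== RESULT ==
["ball_in(b3,rmC)", "carry(b4,right)", "carry(b5,left)", "robot_in(rmC)"]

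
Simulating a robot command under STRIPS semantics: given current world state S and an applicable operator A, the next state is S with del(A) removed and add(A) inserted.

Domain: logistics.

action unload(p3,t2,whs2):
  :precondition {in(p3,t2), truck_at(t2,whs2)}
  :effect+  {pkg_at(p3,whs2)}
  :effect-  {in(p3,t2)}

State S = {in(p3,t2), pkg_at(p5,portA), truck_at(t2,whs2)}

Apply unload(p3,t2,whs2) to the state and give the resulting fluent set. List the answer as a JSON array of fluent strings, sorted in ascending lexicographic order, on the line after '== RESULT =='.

Compute (S \ del) ∪ add:
  pre ⊆ S: {in(p3,t2), truck_at(t2,whs2)} ⊆ S  — applicable
  S \ del = {pkg_at(p5,portA), truck_at(t2,whs2)}
  ∪ add   = {pkg_at(p3,whs2), pkg_at(p5,portA), truck_at(t2,whs2)}

== RESULT ==
["pkg_at(p3,whs2)", "pkg_at(p5,portA)", "truck_at(t2,whs2)"]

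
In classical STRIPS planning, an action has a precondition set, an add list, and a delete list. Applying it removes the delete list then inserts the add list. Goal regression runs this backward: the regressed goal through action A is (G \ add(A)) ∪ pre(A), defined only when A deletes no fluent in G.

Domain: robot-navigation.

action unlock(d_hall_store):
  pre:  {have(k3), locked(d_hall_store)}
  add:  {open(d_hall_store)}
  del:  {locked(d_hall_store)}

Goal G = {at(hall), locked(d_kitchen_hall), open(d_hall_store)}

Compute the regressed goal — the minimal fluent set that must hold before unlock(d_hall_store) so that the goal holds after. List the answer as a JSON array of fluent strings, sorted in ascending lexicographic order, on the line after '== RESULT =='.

Compute (G \ add) ∪ pre:
  G ∩ del = {}  (empty — regression defined)
  G \ add = {at(hall), locked(d_kitchen_hall), open(d_hall_store)} \ {open(d_hall_store)} = {at(hall), locked(d_kitchen_hall)}
  ∪ pre   = {at(hall), locked(d_kitchen_hall)} ∪ {have(k3), locked(d_hall_store)}
          = {at(hall), have(k3), locked(d_hall_store), locked(d_kitchen_hall)}

== RESULT ==
["at(hall)", "have(k3)", "locked(d_hall_store)", "locked(d_kitchen_hall)"]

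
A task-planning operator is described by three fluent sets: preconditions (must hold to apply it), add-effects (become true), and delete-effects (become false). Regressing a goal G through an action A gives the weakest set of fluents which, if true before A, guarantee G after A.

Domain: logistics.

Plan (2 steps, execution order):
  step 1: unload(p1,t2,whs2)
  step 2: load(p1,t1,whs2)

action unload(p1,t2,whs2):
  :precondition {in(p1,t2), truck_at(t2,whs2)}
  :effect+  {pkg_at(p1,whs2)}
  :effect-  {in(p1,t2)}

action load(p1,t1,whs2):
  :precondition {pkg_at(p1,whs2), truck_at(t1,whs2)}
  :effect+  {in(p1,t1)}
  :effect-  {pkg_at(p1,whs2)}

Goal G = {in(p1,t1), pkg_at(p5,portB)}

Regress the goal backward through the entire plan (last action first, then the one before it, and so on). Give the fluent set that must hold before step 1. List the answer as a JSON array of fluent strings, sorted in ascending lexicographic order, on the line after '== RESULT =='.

Regress step by step:
  through step 2 (load(p1,t1,whs2)): drop {in(p1,t1)}, keep {pkg_at(p5,portB)}, require {pkg_at(p1,whs2), truck_at(t1,whs2)}
    → {pkg_at(p1,whs2), pkg_at(p5,portB), truck_at(t1,whs2)}
  through step 1 (unload(p1,t2,whs2)): drop {pkg_at(p1,whs2)}, keep {pkg_at(p5,portB), truck_at(t1,whs2)}, require {in(p1,t2), truck_at(t2,whs2)}
    → {in(p1,t2), pkg_at(p5,portB), truck_at(t1,whs2), truck_at(t2,whs2)}

== RESULT ==
["in(p1,t2)", "pkg_at(p5,portB)", "truck_at(t1,whs2)", "truck_at(t2,whs2)"]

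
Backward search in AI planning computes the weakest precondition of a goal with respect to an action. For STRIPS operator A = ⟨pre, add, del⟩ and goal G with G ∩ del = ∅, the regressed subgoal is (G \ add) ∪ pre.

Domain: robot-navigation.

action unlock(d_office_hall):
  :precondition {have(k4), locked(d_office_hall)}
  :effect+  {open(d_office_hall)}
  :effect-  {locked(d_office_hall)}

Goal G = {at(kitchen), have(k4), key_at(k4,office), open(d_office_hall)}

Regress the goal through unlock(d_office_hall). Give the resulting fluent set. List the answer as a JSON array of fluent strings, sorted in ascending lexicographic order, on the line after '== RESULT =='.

Compute (G \ add) ∪ pre:
  G ∩ del = {}  (empty — regression defined)
  G \ add = {at(kitchen), have(k4), key_at(k4,office), open(d_office_hall)} \ {open(d_office_hall)} = {at(kitchen), have(k4), key_at(k4,office)}
  ∪ pre   = {at(kitchen), have(k4), key_at(k4,office)} ∪ {have(k4), locked(d_office_hall)}
          = {at(kitchen), have(k4), key_at(k4,office), locked(d_office_hall)}

== RESULT ==
["at(kitchen)", "have(k4)", "key_at(k4,office)", "locked(d_office_hall)"]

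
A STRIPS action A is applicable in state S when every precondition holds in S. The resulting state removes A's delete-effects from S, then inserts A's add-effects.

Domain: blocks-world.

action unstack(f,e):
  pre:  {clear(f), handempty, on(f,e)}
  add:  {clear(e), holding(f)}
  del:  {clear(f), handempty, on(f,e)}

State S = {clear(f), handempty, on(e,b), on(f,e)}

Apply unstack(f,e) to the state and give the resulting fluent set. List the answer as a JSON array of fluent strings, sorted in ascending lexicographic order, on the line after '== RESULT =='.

Compute (S \ del) ∪ add:
  pre ⊆ S: {clear(f), handempty, on(f,e)} ⊆ S  — applicable
  S \ del = {on(e,b)}
  ∪ add   = {clear(e), holding(f), on(e,b)}

== RESULT ==
["clear(e)", "holding(f)", "on(e,b)"]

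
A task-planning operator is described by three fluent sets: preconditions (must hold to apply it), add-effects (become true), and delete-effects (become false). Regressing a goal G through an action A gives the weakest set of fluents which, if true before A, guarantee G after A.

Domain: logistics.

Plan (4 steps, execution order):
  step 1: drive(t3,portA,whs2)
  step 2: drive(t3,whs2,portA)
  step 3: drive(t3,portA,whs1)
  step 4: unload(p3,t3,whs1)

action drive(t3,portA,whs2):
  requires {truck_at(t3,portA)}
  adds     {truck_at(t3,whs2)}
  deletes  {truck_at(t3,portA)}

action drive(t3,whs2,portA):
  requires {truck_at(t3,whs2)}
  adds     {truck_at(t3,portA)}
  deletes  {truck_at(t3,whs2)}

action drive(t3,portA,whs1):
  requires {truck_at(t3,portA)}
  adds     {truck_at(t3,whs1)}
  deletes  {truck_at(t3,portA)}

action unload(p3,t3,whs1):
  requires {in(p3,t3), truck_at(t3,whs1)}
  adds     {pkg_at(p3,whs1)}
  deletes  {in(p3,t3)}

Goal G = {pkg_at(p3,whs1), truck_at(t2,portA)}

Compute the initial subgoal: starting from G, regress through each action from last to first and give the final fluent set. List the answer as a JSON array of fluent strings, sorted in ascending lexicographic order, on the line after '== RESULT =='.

Work backward from the goal:
  through step 4 (unload(p3,t3,whs1)): drop {pkg_at(p3,whs1)}, keep {truck_at(t2,portA)}, require {in(p3,t3), truck_at(t3,whs1)}
    → {in(p3,t3), truck_at(t2,portA), truck_at(t3,whs1)}
  through step 3 (drive(t3,portA,whs1)): drop {truck_at(t3,whs1)}, keep {in(p3,t3), truck_at(t2,portA)}, require {truck_at(t3,portA)}
    → {in(p3,t3), truck_at(t2,portA), truck_at(t3,portA)}
  through step 2 (drive(t3,whs2,portA)): drop {truck_at(t3,portA)}, keep {in(p3,t3), truck_at(t2,portA)}, require {truck_at(t3,whs2)}
    → {in(p3,t3), truck_at(t2,portA), truck_at(t3,whs2)}
  through step 1 (drive(t3,portA,whs2)): drop {truck_at(t3,whs2)}, keep {in(p3,t3), truck_at(t2,portA)}, require {truck_at(t3,portA)}
    → {in(p3,t3), truck_at(t2,portA), truck_at(t3,portA)}

== RESULT ==
["in(p3,t3)", "truck_at(t2,portA)", "truck_at(t3,portA)"]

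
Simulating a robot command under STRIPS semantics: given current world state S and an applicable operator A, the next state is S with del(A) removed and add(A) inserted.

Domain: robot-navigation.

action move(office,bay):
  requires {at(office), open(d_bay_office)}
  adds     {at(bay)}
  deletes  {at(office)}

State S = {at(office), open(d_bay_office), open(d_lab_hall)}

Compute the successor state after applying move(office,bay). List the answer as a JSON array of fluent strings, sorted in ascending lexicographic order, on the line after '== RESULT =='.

Progress:
  pre ⊆ S: {at(office), open(d_bay_office)} ⊆ S  — applicable
  S \ del = {open(d_bay_office), open(d_lab_hall)}
  ∪ add   = {at(bay), open(d_bay_office), open(d_lab_hall)}

== RESULT ==
["at(bay)", "open(d_bay_office)", "open(d_lab_hall)"]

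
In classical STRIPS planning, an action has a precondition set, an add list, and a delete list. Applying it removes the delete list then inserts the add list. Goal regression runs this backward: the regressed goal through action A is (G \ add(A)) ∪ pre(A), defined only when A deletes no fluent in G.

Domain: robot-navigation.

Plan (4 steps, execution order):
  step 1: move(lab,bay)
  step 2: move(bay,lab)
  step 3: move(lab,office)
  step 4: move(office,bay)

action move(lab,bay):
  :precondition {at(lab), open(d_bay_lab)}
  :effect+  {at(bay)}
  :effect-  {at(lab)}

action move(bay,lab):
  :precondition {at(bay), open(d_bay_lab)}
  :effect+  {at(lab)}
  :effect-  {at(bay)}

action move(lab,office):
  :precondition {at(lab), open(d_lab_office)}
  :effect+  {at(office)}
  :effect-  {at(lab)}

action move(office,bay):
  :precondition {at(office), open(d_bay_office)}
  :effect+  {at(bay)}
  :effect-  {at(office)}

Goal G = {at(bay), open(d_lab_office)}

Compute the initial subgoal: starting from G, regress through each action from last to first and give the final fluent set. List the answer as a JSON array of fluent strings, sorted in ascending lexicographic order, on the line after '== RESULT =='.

Work backward from the goal:
  through step 4 (move(office,bay)): drop {at(bay)}, keep {open(d_lab_office)}, require {at(office), open(d_bay_office)}
    → {at(office), open(d_bay_office), open(d_lab_office)}
  through step 3 (move(lab,office)): drop {at(office)}, keep {open(d_bay_office), open(d_lab_office)}, require {at(lab), open(d_lab_office)}
    → {at(lab), open(d_bay_office), open(d_lab_office)}
  through step 2 (move(bay,lab)): drop {at(lab)}, keep {open(d_bay_office), open(d_lab_office)}, require {at(bay), open(d_bay_lab)}
    → {at(bay), open(d_bay_lab), open(d_bay_office), open(d_lab_office)}
  through step 1 (move(lab,bay)): drop {at(bay)}, keep {open(d_bay_lab), open(d_bay_office), open(d_lab_office)}, require {at(lab), open(d_bay_lab)}
    → {at(lab), open(d_bay_lab), open(d_bay_office), open(d_lab_office)}

== RESULT ==
["at(lab)", "open(d_bay_lab)", "open(d_bay_office)", "open(d_lab_office)"]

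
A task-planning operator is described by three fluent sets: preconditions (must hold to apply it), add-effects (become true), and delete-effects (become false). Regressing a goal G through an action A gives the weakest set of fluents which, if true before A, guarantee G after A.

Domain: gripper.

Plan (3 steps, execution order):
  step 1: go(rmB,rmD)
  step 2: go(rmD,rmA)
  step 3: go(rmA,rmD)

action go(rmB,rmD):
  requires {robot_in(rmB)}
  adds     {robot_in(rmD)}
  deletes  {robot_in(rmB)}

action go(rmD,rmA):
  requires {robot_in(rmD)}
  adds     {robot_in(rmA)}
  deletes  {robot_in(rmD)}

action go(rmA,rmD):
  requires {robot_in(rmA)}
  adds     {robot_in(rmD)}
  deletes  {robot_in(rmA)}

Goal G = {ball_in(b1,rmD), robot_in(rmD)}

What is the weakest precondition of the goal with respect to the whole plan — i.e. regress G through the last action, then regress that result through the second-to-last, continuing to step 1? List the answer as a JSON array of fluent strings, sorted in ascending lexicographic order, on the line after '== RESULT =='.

Regress step by step:
  through step 3 (go(rmA,rmD)): drop {robot_in(rmD)}, keep {ball_in(b1,rmD)}, require {robot_in(rmA)}
    → {ball_in(b1,rmD), robot_in(rmA)}
  through step 2 (go(rmD,rmA)): drop {robot_in(rmA)}, keep {ball_in(b1,rmD)}, require {robot_in(rmD)}
    → {ball_in(b1,rmD), robot_in(rmD)}
  through step 1 (go(rmB,rmD)): drop {robot_in(rmD)}, keep {ball_in(b1,rmD)}, require {robot_in(rmB)}
    → {ball_in(b1,rmD), robot_in(rmB)}

== RESULT ==
["ball_in(b1,rmD)", "robot_in(rmB)"]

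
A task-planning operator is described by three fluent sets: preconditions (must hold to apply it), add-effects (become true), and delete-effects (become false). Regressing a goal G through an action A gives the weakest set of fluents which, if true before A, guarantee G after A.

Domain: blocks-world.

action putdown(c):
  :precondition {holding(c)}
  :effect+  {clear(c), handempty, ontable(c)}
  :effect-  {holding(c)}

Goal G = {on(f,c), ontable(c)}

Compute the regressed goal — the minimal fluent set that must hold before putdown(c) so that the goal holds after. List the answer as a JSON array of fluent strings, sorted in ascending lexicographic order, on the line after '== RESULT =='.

Regress:
  G ∩ del = {}  (empty — regression defined)
  G \ add = {on(f,c), ontable(c)} \ {clear(c), handempty, ontable(c)} = {on(f,c)}
  ∪ pre   = {on(f,c)} ∪ {holding(c)}
          = {holding(c), on(f,c)}

== RESULT ==
["holding(c)", "on(f,c)"]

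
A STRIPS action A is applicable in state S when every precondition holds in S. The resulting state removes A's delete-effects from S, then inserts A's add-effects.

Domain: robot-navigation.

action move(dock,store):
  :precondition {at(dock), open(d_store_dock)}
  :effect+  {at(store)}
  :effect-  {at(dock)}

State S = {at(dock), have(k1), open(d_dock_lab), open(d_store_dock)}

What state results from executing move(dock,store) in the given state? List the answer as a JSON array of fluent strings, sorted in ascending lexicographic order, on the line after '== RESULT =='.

Progress:
  pre ⊆ S: {at(dock), open(d_store_dock)} ⊆ S  — applicable
  S \ del = {have(k1), open(d_dock_lab), open(d_store_dock)}
  ∪ add   = {at(store), have(k1), open(d_dock_lab), open(d_store_dock)}

== RESULT ==
["at(store)", "have(k1)", "open(d_dock_lab)", "open(d_store_dock)"]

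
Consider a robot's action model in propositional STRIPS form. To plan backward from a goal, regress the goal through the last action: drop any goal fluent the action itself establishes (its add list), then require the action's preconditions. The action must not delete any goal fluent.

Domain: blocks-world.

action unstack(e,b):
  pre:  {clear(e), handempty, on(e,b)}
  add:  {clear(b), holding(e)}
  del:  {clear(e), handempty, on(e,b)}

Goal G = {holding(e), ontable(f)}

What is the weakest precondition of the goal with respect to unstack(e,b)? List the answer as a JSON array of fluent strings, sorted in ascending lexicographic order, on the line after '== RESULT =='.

Compute (G \ add) ∪ pre:
  G ∩ del = {}  (empty — regression defined)
  G \ add = {holding(e), ontable(f)} \ {clear(b), holding(e)} = {ontable(f)}
  ∪ pre   = {ontable(f)} ∪ {clear(e), handempty, on(e,b)}
          = {clear(e), handempty, on(e,b), ontable(f)}

== RESULT ==
["clear(e)", "handempty", "on(e,b)", "ontable(f)"]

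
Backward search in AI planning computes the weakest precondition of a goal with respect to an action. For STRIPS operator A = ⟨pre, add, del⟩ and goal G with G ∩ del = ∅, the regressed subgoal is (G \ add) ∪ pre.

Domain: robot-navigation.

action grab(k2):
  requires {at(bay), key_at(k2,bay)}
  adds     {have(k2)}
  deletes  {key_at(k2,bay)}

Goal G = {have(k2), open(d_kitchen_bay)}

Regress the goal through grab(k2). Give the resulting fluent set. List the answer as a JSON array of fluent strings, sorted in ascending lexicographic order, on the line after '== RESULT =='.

Regress:
  G ∩ del = {}  (empty — regression defined)
  G \ add = {have(k2), open(d_kitchen_bay)} \ {have(k2)} = {open(d_kitchen_bay)}
  ∪ pre   = {open(d_kitchen_bay)} ∪ {at(bay), key_at(k2,bay)}
          = {at(bay), key_at(k2,bay), open(d_kitchen_bay)}

== RESULT ==
["at(bay)", "key_at(k2,bay)", "open(d_kitchen_bay)"]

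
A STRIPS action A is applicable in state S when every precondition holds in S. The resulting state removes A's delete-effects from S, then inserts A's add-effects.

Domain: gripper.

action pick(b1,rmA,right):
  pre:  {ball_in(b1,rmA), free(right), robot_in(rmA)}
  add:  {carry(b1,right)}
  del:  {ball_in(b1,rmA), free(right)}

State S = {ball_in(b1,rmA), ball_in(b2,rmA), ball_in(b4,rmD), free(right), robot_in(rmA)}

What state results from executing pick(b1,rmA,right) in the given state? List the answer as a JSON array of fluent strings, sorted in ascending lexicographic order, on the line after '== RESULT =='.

Progress:
  pre ⊆ S: {ball_in(b1,rmA), free(right), robot_in(rmA)} ⊆ S  — applicable
  S \ del = {ball_in(b2,rmA), ball_in(b4,rmD), robot_in(rmA)}
  ∪ add   = {ball_in(b2,rmA), ball_in(b4,rmD), carry(b1,right), robot_in(rmA)}

== RESULT ==
["ball_in(b2,rmA)", "ball_in(b4,rmD)", "carry(b1,right)", "robot_in(rmA)"]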